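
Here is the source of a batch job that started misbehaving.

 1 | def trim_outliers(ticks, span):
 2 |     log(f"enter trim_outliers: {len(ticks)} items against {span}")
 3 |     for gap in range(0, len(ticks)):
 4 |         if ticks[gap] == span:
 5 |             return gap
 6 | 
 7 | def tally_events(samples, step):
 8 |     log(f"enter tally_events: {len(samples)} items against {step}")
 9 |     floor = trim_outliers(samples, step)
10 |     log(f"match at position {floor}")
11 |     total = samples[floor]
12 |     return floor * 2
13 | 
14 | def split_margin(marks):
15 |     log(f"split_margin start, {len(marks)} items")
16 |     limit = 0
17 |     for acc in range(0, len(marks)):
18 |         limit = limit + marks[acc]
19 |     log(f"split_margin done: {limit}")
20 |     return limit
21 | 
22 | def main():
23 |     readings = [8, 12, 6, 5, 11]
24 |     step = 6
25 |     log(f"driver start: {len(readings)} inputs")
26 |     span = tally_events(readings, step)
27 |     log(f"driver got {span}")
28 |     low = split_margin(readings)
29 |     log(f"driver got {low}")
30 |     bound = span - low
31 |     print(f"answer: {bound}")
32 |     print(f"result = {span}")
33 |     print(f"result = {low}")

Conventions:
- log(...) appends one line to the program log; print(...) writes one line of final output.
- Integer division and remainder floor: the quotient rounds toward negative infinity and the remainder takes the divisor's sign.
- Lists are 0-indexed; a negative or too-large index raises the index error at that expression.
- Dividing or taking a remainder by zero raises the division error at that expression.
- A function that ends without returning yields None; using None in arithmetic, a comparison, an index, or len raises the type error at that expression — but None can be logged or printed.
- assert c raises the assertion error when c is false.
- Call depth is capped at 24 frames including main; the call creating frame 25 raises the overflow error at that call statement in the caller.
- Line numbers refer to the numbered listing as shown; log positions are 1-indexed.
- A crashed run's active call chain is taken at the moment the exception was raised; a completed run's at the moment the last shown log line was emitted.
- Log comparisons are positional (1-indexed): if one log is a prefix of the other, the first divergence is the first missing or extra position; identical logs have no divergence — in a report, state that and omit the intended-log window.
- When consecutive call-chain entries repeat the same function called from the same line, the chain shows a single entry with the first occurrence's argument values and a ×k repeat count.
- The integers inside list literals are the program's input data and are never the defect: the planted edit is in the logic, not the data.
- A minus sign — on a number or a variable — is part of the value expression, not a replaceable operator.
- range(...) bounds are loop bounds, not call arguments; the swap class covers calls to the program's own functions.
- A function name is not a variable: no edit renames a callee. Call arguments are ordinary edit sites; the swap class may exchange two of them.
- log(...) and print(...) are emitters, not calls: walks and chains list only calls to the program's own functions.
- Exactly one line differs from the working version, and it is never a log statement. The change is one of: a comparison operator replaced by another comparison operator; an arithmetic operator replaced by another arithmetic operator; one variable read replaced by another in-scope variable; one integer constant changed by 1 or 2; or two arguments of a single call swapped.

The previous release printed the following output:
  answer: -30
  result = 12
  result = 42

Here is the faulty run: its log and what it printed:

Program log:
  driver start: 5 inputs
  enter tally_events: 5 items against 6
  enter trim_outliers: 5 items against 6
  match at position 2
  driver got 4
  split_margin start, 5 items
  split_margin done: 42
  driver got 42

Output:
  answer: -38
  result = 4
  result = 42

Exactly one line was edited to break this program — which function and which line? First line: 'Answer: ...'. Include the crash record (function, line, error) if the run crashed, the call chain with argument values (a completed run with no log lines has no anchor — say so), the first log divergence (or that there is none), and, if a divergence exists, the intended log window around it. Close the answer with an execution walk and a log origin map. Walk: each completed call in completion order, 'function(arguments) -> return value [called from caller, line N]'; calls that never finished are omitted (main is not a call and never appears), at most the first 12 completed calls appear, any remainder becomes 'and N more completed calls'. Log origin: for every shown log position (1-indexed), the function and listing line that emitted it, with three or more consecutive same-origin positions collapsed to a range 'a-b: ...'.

Answer: the defect is in tally_events at line 12.
Key observation: The log first diverges at position 5: the faulty run prints 'driver got 4' where the working version prints 'driver got 12'.
Call chain: main.
First divergence: position 5 — shown 'driver got 4', intended 'driver got 12'.
Intended log window:
  3: enter trim_outliers: 5 items against 6
  4: match at position 2
  5: driver got 12
  6: split_margin start, 5 items
Execution walk:
  trim_outliers([8, 12, 6, 5, 11], 6) -> 2  [called from tally_events, line 9]
  tally_events([8, 12, 6, 5, 11], 6) -> 4  [called from main, line 26]
  split_margin([8, 12, 6, 5, 11]) -> 42  [called from main, line 28]
Origin of each log line:
  1: logged in main at line 25
  2: logged in tally_events at line 8
  3: logged in trim_outliers at line 2
  4: logged in tally_events at line 10
  5: logged in main at line 27
  6: logged in split_margin at line 15
  7: logged in split_margin at line 19
  8: logged in main at line 29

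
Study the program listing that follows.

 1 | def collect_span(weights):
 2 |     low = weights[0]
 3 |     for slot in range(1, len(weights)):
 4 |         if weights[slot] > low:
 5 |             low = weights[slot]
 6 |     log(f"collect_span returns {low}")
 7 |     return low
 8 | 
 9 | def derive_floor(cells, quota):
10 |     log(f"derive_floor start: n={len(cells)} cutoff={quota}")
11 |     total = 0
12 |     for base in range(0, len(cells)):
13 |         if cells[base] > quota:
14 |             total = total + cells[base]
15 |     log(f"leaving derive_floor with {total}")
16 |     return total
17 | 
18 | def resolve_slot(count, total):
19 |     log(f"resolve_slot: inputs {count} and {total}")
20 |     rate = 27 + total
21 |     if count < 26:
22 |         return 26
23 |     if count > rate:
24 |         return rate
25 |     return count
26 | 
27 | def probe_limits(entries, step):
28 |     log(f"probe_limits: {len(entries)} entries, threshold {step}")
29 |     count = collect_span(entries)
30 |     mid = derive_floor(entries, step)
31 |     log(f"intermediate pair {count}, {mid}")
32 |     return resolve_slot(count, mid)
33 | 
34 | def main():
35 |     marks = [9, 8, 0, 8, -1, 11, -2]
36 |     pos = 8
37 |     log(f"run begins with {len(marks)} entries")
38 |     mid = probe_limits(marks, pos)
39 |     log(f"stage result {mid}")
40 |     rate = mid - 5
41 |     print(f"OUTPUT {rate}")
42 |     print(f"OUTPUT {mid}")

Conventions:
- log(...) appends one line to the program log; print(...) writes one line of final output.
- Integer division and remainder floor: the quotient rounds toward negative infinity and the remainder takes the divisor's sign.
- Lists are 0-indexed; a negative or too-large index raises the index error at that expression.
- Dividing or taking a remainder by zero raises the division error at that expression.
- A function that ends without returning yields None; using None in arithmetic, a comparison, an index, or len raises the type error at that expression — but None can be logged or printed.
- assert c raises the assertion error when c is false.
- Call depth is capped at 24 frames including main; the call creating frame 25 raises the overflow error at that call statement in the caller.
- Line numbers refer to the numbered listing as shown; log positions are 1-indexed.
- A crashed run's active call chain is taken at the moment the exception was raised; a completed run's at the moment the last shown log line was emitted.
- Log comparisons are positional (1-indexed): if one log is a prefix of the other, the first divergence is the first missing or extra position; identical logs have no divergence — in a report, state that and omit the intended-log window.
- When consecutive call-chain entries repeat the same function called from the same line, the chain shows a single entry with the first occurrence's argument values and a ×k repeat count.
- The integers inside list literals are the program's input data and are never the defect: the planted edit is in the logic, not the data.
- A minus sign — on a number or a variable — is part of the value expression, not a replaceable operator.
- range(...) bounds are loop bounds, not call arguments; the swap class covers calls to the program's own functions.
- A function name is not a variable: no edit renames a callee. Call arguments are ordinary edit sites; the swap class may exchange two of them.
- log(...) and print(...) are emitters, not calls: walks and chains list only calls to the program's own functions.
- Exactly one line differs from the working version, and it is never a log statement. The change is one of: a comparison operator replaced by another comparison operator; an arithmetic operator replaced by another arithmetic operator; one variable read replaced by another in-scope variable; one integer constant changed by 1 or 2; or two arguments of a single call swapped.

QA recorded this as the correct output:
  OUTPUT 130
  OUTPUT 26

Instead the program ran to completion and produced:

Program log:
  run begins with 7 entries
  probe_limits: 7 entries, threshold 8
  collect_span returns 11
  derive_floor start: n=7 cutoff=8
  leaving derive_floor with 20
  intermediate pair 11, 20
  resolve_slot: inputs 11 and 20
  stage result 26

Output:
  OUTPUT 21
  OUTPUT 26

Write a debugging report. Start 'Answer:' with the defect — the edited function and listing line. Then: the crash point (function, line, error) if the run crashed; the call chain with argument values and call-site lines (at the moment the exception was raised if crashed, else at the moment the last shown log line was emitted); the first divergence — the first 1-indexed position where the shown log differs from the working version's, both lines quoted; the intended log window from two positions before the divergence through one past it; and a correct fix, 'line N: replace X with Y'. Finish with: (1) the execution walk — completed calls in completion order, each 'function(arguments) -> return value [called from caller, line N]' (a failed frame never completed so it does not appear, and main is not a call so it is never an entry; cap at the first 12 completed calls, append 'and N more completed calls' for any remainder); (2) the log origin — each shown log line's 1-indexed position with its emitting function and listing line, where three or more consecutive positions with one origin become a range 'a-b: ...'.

Answer: the defect is in main at line 40.
Core observation: No log line changed; the fault shows up purely in the output.
Call chain: main.
First divergence: none; the two logs match at every position.
Execution walk:
  collect_span([9, 8, 0, 8, -1, 11, -2]) -> 11  [called from probe_limits, line 29]
  derive_floor([9, 8, 0, 8, -1, 11, -2], 8) -> 20  [called from probe_limits, line 30]
  resolve_slot(11, 20) -> 26  [called from probe_limits, line 32]
  probe_limits([9, 8, 0, 8, -1, 11, -2], 8) -> 26  [called from main, line 38]
Origin of each log line:
  1: from main, line 37
  2: from probe_limits, line 28
  3: from collect_span, line 6
  4: from derive_floor, line 10
  5: from derive_floor, line 15
  6: from probe_limits, line 31
  7: from resolve_slot, line 19
  8: from main, line 39
A correct fix: line 40: replace `-` with `*`.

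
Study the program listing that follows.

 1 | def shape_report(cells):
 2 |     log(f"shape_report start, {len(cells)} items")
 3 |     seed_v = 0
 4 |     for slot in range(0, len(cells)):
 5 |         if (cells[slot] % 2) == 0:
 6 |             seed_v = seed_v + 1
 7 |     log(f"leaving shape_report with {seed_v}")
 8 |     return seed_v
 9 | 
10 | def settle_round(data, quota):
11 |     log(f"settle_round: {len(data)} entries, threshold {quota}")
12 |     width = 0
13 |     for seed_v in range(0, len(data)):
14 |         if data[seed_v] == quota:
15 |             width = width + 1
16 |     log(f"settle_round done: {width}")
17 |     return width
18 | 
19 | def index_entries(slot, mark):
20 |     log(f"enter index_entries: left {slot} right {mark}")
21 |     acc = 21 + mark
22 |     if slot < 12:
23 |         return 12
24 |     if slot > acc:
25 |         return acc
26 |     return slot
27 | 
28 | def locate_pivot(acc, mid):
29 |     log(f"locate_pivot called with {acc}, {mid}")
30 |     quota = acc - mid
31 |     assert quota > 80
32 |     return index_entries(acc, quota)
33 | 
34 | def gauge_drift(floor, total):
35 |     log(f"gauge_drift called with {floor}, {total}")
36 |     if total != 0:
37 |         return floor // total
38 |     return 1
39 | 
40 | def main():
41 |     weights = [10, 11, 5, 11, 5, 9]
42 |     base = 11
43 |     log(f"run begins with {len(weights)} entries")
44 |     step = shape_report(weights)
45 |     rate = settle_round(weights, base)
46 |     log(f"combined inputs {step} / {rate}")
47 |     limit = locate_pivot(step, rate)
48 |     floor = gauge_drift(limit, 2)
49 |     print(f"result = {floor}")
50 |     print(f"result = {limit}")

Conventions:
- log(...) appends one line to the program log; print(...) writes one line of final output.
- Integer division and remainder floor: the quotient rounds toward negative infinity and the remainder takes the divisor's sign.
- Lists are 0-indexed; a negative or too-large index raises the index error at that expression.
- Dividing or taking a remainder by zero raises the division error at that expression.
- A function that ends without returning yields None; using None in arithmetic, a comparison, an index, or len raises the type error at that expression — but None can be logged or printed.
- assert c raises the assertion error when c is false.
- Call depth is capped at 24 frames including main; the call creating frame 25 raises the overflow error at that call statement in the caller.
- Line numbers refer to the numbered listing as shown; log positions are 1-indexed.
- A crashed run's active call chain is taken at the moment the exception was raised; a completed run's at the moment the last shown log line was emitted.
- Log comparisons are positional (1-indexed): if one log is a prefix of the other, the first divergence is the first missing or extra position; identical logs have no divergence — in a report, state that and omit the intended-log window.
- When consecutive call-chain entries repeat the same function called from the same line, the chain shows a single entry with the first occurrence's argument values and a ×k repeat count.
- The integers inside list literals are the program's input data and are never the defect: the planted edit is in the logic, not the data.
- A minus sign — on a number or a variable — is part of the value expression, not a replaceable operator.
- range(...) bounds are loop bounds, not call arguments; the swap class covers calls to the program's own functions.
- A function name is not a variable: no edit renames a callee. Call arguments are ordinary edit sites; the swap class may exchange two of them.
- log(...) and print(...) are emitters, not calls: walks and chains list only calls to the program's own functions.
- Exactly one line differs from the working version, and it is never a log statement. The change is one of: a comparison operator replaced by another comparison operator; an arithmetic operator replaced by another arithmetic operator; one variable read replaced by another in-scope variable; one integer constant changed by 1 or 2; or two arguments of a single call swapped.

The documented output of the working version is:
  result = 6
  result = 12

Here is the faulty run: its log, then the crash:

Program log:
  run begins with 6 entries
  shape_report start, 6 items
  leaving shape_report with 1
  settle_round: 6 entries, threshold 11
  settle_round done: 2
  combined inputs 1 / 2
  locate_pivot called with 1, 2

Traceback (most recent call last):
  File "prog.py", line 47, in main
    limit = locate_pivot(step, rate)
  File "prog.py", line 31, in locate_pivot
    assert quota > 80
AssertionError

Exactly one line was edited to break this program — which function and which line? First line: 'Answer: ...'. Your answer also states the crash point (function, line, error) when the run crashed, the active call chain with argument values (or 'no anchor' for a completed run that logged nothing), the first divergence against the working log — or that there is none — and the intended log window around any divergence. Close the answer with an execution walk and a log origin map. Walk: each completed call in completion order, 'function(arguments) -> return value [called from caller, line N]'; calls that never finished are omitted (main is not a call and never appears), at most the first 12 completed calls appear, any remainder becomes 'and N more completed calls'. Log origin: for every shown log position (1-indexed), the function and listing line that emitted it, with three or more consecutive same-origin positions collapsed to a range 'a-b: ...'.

Answer: the defect is in locate_pivot at line 31.
The tell: The log ends early — 7 lines, where the working version next logs 'enter index_entries: left 1 right -1'.
Crash: locate_pivot, line 31, AssertionError.
Call chain: main -> locate_pivot(1, 2) (called at line 47).
First divergence: position 8 — the faulty run's log ends after 7 lines; the working version continues with 'enter index_entries: left 1 right -1'.
Intended log window:
  6: combined inputs 1 / 2
  7: locate_pivot called with 1, 2
  8: enter index_entries: left 1 right -1
  9: gauge_drift called with 12, 2
Execution walk:
  shape_report([10, 11, 5, 11, 5, 9]) -> 1  [called from main, line 44]
  settle_round([10, 11, 5, 11, 5, 9], 11) -> 2  [called from main, line 45]
Log origin:
  1: logged in main at line 43
  2: logged in shape_report at line 2
  3: logged in shape_report at line 7
  4: logged in settle_round at line 11
  5: logged in settle_round at line 16
  6: logged in main at line 46
  7: logged in locate_pivot at line 29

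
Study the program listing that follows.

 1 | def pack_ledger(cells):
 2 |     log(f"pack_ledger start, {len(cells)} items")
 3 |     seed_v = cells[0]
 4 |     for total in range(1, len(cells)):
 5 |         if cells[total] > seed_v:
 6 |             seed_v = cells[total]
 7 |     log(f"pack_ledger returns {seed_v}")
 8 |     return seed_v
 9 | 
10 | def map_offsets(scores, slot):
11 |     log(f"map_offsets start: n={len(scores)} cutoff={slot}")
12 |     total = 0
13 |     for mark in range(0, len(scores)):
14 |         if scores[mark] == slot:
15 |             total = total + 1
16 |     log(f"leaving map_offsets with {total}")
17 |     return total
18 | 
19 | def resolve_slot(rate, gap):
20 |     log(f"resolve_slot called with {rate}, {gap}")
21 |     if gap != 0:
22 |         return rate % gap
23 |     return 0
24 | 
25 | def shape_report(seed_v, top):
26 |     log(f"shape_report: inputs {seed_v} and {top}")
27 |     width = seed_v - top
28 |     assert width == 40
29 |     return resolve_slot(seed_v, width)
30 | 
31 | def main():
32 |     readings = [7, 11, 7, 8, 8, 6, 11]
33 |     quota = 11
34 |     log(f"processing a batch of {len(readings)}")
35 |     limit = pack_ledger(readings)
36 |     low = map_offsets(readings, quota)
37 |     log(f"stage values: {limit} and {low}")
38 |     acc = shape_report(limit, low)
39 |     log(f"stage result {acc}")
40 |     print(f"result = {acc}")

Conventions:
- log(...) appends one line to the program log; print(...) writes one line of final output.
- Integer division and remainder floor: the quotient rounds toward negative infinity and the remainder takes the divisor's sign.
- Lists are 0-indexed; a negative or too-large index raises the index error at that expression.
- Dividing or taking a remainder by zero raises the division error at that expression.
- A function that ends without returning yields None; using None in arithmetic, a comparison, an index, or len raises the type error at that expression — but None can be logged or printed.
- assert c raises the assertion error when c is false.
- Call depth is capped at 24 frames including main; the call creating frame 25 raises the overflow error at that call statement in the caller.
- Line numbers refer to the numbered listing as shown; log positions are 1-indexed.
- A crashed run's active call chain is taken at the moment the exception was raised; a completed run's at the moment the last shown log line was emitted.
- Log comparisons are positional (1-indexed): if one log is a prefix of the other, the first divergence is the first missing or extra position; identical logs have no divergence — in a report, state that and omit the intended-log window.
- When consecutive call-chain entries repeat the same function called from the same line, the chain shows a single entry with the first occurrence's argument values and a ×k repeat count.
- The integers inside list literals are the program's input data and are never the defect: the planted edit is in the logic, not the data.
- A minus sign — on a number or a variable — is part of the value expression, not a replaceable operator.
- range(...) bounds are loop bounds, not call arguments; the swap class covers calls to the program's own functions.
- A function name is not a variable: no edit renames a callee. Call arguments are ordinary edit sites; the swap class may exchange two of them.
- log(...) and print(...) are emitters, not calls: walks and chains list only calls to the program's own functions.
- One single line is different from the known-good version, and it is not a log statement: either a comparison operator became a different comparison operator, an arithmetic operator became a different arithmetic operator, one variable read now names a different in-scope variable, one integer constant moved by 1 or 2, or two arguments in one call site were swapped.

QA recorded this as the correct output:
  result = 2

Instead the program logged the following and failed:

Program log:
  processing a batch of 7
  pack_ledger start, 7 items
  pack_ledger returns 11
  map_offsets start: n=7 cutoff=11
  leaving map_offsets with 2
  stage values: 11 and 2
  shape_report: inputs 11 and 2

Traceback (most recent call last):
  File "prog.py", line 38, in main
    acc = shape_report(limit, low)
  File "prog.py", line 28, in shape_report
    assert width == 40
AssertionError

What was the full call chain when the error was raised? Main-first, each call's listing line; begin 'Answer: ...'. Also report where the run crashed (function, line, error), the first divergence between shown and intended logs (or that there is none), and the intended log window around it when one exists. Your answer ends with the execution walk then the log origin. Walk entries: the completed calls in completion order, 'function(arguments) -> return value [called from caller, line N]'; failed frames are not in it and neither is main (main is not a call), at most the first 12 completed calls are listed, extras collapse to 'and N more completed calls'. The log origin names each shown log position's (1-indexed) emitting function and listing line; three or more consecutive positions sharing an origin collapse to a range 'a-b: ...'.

Answer: main -> shape_report (called at line 38).
The tell: A complete run would log 'resolve_slot called with 11, 9' next, but this one stopped at 7 lines.
Crash: shape_report, line 28, AssertionError.
First divergence: position 8 (shown log ended at 7 lines; the working version continues: 'resolve_slot called with 11, 9').
Intended log window:
  6: stage values: 11 and 2
  7: shape_report: inputs 11 and 2
  8: resolve_slot called with 11, 9
  9: stage result 2
Execution walk:
  pack_ledger([7, 11, 7, 8, 8, 6, 11]) -> 11  [called from main, line 35]
  map_offsets([7, 11, 7, 8, 8, 6, 11], 11) -> 2  [called from main, line 36]
Log origin:
  1: from main, line 34
  2: from pack_ledger, line 2
  3: from pack_ledger, line 7
  4: from map_offsets, line 11
  5: from map_offsets, line 16
  6: from main, line 37
  7: from shape_report, line 26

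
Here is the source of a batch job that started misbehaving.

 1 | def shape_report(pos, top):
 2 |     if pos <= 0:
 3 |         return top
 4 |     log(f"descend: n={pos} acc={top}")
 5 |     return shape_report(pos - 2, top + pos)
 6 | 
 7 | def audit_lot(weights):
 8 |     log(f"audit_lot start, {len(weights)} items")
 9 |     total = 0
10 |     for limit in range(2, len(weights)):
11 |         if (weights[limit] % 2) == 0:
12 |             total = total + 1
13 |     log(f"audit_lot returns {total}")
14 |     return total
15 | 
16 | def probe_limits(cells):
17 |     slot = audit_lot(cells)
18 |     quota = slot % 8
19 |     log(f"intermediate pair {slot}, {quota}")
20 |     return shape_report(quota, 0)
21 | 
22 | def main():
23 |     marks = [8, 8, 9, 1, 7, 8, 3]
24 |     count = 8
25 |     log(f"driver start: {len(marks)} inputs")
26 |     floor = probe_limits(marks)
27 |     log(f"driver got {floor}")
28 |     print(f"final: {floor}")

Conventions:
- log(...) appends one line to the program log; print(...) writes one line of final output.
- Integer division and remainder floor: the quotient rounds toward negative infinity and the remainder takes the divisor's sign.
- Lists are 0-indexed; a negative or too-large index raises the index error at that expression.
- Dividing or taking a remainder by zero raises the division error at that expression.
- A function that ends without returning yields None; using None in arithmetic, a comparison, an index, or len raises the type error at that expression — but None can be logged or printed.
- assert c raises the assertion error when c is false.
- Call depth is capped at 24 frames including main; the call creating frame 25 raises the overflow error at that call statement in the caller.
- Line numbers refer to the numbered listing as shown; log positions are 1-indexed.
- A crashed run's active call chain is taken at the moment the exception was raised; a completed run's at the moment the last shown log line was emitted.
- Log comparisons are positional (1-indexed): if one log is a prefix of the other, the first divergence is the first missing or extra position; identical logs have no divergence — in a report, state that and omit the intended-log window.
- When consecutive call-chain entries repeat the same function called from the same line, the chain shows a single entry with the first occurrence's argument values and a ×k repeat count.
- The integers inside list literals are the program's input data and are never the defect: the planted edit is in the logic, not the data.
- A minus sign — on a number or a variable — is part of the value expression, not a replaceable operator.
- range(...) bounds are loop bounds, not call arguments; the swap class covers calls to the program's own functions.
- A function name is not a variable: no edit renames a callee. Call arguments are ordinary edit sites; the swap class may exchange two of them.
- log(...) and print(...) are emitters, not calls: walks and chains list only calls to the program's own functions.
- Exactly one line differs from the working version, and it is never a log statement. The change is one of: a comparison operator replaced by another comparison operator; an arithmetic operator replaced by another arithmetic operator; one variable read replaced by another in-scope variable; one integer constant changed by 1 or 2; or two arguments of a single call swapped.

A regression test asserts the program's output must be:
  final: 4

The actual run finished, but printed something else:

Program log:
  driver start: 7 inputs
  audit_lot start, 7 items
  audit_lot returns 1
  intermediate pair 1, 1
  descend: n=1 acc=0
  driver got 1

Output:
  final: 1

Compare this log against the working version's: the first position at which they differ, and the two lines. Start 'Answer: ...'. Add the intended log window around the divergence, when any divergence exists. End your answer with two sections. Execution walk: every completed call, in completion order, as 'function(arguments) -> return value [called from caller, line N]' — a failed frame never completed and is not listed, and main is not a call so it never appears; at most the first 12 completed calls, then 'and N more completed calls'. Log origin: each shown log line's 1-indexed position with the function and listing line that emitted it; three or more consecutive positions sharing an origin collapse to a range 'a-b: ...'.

Answer: position 3 — the shown line 'audit_lot returns 1' should read 'audit_lot returns 3'.
Intended log window:
  1: driver start: 7 inputs
  2: audit_lot start, 7 items
  3: audit_lot returns 3
  4: intermediate pair 3, 3
Execution walk:
  audit_lot([8, 8, 9, 1, 7, 8, 3]) -> 1  [called from probe_limits, line 17]
  shape_report(-1, 1) -> 1  [called from shape_report, line 5]
  shape_report(1, 0) -> 1  [called from probe_limits, line 20]
  probe_limits([8, 8, 9, 1, 7, 8, 3]) -> 1  [called from main, line 26]
Log origins:
  1: logged in main at line 25
  2: logged in audit_lot at line 8
  3: logged in audit_lot at line 13
  4: logged in probe_limits at line 19
  5: logged in shape_report at line 4
  6: logged in main at line 27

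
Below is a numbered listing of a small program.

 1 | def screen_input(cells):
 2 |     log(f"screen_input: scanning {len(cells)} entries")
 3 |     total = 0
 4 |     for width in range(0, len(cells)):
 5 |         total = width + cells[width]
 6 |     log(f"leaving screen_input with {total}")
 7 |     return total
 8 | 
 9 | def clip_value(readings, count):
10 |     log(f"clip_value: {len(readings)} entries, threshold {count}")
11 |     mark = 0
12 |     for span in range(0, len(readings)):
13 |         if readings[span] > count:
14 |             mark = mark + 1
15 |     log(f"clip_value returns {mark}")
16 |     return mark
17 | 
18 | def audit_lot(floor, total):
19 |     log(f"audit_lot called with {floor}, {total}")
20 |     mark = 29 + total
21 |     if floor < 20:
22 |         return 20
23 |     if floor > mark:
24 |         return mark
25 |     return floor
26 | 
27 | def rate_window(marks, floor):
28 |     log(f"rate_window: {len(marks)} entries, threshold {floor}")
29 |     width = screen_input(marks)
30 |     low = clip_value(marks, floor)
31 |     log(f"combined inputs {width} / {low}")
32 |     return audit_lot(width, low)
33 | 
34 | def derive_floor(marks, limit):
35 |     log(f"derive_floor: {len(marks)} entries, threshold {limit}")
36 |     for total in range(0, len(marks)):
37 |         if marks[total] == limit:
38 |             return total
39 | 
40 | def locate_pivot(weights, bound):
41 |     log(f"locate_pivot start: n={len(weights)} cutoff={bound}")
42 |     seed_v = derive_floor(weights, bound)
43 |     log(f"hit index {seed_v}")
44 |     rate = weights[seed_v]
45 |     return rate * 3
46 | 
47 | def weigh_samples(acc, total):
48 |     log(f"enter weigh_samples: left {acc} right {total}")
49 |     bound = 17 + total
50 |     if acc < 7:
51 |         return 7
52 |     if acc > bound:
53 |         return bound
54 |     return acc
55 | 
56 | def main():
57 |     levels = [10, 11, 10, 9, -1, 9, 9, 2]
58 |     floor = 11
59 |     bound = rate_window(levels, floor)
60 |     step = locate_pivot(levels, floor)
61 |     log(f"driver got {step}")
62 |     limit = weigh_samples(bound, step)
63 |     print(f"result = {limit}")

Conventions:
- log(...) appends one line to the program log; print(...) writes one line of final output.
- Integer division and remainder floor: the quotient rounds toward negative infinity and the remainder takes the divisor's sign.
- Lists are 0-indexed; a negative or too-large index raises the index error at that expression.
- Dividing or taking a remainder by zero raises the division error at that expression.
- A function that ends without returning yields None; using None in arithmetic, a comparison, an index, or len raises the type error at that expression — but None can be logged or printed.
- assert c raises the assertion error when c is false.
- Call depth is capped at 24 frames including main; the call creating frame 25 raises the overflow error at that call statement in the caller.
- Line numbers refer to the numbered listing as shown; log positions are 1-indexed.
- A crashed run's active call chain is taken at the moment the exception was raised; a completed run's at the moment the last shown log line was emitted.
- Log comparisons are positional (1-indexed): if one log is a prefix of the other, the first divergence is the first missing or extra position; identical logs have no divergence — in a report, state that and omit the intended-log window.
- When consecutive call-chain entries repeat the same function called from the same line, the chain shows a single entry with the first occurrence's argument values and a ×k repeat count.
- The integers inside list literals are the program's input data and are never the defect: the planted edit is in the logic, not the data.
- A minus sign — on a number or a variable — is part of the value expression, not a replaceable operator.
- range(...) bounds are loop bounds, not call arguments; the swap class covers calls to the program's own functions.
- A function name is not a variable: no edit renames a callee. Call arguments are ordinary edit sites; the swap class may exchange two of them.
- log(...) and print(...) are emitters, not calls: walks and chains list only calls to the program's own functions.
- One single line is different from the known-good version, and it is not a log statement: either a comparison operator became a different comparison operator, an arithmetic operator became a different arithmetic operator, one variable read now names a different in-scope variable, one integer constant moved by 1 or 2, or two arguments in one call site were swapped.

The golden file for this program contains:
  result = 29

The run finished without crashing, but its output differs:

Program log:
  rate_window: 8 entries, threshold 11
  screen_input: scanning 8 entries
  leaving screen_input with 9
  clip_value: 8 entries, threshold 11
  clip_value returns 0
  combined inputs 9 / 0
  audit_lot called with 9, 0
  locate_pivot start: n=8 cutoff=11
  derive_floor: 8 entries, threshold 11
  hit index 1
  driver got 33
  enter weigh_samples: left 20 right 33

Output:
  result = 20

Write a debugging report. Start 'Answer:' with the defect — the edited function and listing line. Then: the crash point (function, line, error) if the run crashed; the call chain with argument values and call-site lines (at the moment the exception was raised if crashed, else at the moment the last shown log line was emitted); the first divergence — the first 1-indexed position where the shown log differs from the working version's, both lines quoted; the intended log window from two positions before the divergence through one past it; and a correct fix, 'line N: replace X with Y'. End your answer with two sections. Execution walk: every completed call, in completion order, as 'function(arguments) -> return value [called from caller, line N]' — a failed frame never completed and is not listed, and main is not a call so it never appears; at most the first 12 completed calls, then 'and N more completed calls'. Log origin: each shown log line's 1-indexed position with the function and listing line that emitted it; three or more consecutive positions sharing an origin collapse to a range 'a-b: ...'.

Answer: the defect is in screen_input at line 5.
The tell: At log position 3 the runs split — shown 'leaving screen_input with 9', but the working version logs 'leaving screen_input with 59'.
Call chain: main -> weigh_samples(20, 33) (called at line 62).
First divergence: position 3 — shown 'leaving screen_input with 9', intended 'leaving screen_input with 59'.
Intended log window:
  1: rate_window: 8 entries, threshold 11
  2: screen_input: scanning 8 entries
  3: leaving screen_input with 59
  4: clip_value: 8 entries, threshold 11
Execution walk:
  screen_input([10, 11, 10, 9, -1, 9, 9, 2]) -> 9  [called from rate_window, line 29]
  clip_value([10, 11, 10, 9, -1, 9, 9, 2], 11) -> 0  [called from rate_window, line 30]
  audit_lot(9, 0) -> 20  [called from rate_window, line 32]
  rate_window([10, 11, 10, 9, -1, 9, 9, 2], 11) -> 20  [called from main, line 59]
  derive_floor([10, 11, 10, 9, -1, 9, 9, 2], 11) -> 1  [called from locate_pivot, line 42]
  locate_pivot([10, 11, 10, 9, -1, 9, 9, 2], 11) -> 33  [called from main, line 60]
  weigh_samples(20, 33) -> 20  [called from main, line 62]
Log origin:
  1 — rate_window, line 28
  2 — screen_input, line 2
  3 — screen_input, line 6
  4 — clip_value, line 10
  5 — clip_value, line 15
  6 — rate_window, line 31
  7 — audit_lot, line 19
  8 — locate_pivot, line 41
  9 — derive_floor, line 35
  10 — locate_pivot, line 43
  11 — main, line 61
  12 — weigh_samples, line 48
A correct fix: line 5: replace `width + cells[width]` with `total + cells[width]`.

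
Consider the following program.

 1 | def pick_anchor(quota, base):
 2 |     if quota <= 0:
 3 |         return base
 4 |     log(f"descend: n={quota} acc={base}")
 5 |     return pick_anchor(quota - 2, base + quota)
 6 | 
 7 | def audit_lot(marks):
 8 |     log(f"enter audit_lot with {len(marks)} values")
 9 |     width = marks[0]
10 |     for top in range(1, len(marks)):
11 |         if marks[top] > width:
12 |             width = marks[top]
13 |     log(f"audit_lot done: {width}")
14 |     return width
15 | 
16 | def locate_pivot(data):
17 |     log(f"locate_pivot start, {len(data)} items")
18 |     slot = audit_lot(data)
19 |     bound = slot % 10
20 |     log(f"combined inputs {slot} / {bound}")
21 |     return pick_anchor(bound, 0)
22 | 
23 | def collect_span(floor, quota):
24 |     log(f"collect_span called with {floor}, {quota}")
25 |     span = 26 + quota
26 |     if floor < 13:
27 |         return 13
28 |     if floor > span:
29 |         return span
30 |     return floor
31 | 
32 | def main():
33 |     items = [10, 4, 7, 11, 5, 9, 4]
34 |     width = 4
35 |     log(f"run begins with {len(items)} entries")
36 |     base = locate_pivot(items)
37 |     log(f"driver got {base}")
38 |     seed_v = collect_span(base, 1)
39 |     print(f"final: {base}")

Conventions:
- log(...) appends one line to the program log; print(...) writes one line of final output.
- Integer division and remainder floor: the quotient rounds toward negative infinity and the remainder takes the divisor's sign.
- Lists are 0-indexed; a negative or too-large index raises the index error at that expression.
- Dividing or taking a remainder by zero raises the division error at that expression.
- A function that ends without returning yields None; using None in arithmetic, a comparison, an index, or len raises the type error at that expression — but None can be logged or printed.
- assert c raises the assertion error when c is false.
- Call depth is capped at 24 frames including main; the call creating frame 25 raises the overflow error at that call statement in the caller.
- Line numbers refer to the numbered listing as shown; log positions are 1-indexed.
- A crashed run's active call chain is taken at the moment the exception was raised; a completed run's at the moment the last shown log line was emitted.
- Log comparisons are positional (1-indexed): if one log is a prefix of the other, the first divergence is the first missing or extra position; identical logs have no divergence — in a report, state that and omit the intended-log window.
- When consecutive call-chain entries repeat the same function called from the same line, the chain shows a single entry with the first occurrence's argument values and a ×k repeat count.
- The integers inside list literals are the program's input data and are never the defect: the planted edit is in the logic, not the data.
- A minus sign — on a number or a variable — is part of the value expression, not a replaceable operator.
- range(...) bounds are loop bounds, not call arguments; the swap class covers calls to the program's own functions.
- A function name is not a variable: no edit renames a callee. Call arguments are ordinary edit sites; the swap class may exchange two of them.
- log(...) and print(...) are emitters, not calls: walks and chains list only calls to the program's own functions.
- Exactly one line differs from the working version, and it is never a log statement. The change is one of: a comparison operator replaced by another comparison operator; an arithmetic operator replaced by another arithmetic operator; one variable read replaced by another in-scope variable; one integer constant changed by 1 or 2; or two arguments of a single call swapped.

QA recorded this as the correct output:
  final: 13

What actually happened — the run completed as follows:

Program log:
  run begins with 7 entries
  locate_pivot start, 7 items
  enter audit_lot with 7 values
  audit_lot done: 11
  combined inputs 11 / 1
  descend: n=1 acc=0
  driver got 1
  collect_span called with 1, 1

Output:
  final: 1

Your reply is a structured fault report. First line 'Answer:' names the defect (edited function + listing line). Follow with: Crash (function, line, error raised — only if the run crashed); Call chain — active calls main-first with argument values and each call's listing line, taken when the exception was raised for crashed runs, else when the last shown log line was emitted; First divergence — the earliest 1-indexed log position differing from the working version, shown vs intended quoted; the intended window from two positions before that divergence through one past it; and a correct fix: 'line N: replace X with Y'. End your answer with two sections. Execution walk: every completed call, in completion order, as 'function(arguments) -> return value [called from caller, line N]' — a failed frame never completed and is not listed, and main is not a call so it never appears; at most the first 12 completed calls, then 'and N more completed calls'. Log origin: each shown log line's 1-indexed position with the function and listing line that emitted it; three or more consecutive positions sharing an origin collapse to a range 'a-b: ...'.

Answer: the defect is in main at line 39.
Key observation: No log line changed; the fault shows up purely in the output.
Call chain: main -> collect_span(1, 1) (called at line 38).
First divergence: none — the logs agree in full.
Execution walk:
  audit_lot([10, 4, 7, 11, 5, 9, 4]) -> 11  [called from locate_pivot, line 18]
  pick_anchor(-1, 1) -> 1  [called from pick_anchor, line 5]
  pick_anchor(1, 0) -> 1  [called from locate_pivot, line 21]
  locate_pivot([10, 4, 7, 11, 5, 9, 4]) -> 1  [called from main, line 36]
  collect_span(1, 1) -> 13  [called from main, line 38]
Log origin:
  1: emitted by main (line 35)
  2: emitted by locate_pivot (line 17)
  3: emitted by audit_lot (line 8)
  4: emitted by audit_lot (line 13)
  5: emitted by locate_pivot (line 20)
  6: emitted by pick_anchor (line 4)
  7: emitted by main (line 37)
  8: emitted by collect_span (line 24)
A correct fix: line 39: replace `base` with `seed_v`.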